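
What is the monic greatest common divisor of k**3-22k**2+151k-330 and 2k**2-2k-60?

k-6

Apply the Euclidean algorithm:
  k**3-22k**2+151k-330 = ((1/2)k-21/2)(2k**2-2k-60) + (160k-960)
  2k**2-2k-60 = ((1/80)k+1/16)(160k-960) + (0)
Last nonzero remainder: 160k-960. Dividing through by 160 gives the monic gcd k-6.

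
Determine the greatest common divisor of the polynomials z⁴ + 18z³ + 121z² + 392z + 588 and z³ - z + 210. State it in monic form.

z + 6

Repeated division with remainder:
  z⁴ + 18z³ + 121z² + 392z + 588 = (z + 18)(z³ - z + 210) + (122z² + 200z - 3192)
  z³ - z + 210 = ((1/122)z - 50/3721)(122z² + 200z - 3192) + ((103635/3721)z + 621810/3721)
  122z² + 200z - 3192 = ((453962/103635)z - 282796/14805)((103635/3721)z + 621810/3721) + (0)
Last nonzero remainder: (103635/3721)z + 621810/3721. Dividing through by 103635/3721 gives the monic gcd z + 6.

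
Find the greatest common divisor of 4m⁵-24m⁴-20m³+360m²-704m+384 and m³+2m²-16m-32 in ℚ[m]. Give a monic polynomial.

m²-16

Euclidean algorithm in ℚ[m]:
  4m⁵-24m⁴-20m³+360m²-704m+384 = (4m²-32m+108)(m³+2m²-16m-32) + (-240m²+3840)
  m³+2m²-16m-32 = (-(1/240)m-1/120)(-240m²+3840) + (0)
Last nonzero remainder: -240m²+3840. Dividing through by -240 gives the monic gcd m²-16.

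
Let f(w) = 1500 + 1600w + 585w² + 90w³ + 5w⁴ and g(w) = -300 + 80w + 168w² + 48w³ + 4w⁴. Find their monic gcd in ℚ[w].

By polynomial division,
  5w⁴ + 90w³ + 585w² + 1600w + 1500 = (5/4)(4w⁴ + 48w³ + 168w² + 80w - 300) + (30w³ + 375w² + 1500w + 1875)
  4w⁴ + 48w³ + 168w² + 80w - 300 = ((2/15)w - 1/15)(30w³ + 375w² + 1500w + 1875) + (-7w² - 70w - 175)
  30w³ + 375w² + 1500w + 1875 = (-(30/7)w - 75/7)(-7w² - 70w - 175) + (0)
Last nonzero remainder: -7w² - 70w - 175. Dividing through by -7 gives the monic gcd w² + 10w + 25.

25 + 10w + w²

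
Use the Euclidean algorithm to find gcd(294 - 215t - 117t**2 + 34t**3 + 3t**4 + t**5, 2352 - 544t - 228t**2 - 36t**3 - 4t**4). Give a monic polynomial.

49 + 5t + t**2

Repeated division with remainder:
  t**5 + 3t**4 + 34t**3 - 117t**2 - 215t + 294 = (-(1/4)t + 3/2)(-4t**4 - 36t**3 - 228t**2 - 544t + 2352) + (31t**3 + 89t**2 + 1189t - 3234)
  -4t**4 - 36t**3 - 228t**2 - 544t + 2352 = (-(4/31)t - 760/961)(31t**3 + 89t**2 + 1189t - 3234) + (-(4032/961)t**2 - (20160/961)t - 197568/961)
  31t**3 + 89t**2 + 1189t - 3234 = (-(29791/4032)t + 10571/672)(-(4032/961)t**2 - (20160/961)t - 197568/961) + (0)
Last nonzero remainder: -(4032/961)t**2 - (20160/961)t - 197568/961. Dividing through by -4032/961 gives the monic gcd t**2 + 5t + 49.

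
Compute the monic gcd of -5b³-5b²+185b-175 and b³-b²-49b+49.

Euclidean algorithm in ℚ[b]:
  -5b³-5b²+185b-175 = (-5)(b³-b²-49b+49) + (-10b²-60b+70)
  b³-b²-49b+49 = (-(1/10)b+7/10)(-10b²-60b+70) + (0)
Last nonzero remainder: -10b²-60b+70. Dividing through by -10 gives the monic gcd b²+6b-7.

b²+6b-7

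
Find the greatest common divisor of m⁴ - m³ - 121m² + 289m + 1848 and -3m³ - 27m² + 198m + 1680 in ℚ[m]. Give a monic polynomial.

By polynomial division,
  m⁴ - m³ - 121m² + 289m + 1848 = (-(1/3)m + 10/3)(-3m³ - 27m² + 198m + 1680) + (35m² + 189m - 3752)
  -3m³ - 27m² + 198m + 1680 = (-(3/35)m - 54/175)(35m² + 189m - 3752) + (-(1632/25)m + 13056/25)
  35m² + 189m - 3752 = (-(875/1632)m - 11725/1632)(-(1632/25)m + 13056/25) + (0)
Last nonzero remainder: -(1632/25)m + 13056/25. Dividing through by -1632/25 gives the monic gcd m - 8.

m - 8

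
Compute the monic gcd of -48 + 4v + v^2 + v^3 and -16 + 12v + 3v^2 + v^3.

Euclidean algorithm in ℚ[v]:
  v^3 + v^2 + 4v - 48 = (v^3 + 3v^2 + 12v - 16) + (-2v^2 - 8v - 32)
  v^3 + 3v^2 + 12v - 16 = (-(1/2)v + 1/2)(-2v^2 - 8v - 32) + (0)
Last nonzero remainder: -2v^2 - 8v - 32. Dividing through by -2 gives the monic gcd v^2 + 4v + 16.

16 + 4v + v^2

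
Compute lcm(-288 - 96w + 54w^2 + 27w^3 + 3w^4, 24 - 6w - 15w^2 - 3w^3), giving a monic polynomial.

Repeated division with remainder:
  3w^4 + 27w^3 + 54w^2 - 96w - 288 = (-w - 4)(-3w^3 - 15w^2 - 6w + 24) + (-12w^2 - 96w - 192)
  -3w^3 - 15w^2 - 6w + 24 = ((1/4)w - 3/4)(-12w^2 - 96w - 192) + (-30w - 120)
  -12w^2 - 96w - 192 = ((2/5)w + 8/5)(-30w - 120) + (0)
Last nonzero remainder: -30w - 120. Dividing through by -30 gives the monic gcd w + 4.
Then lcm(f, g) = f·g / gcd(f, g); expanding and making the result monic gives the answer.

192 - 32w - 164w^2 - 32w^3 + 25w^4 + 10w^5 + w^6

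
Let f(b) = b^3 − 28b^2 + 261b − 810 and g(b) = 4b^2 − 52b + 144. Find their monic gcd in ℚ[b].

b − 9

By polynomial division,
  b^3 − 28b^2 + 261b − 810 = ((1/4)b − 15/4)(4b^2 − 52b + 144) + (30b − 270)
  4b^2 − 52b + 144 = ((2/15)b − 8/15)(30b − 270) + (0)
Last nonzero remainder: 30b − 270. Dividing through by 30 gives the monic gcd b − 9.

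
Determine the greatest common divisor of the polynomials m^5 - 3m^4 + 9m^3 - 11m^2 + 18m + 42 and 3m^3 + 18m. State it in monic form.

m^2 + 6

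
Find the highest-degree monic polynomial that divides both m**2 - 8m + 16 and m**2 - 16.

m - 4

Euclidean algorithm in ℚ[m]:
  m**2 - 8m + 16 = (m**2 - 16) + (-8m + 32)
  m**2 - 16 = (-(1/8)m - 1/2)(-8m + 32) + (0)
Last nonzero remainder: -8m + 32. Dividing through by -8 gives the monic gcd m - 4.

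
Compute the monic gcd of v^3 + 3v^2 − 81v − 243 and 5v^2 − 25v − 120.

Euclidean algorithm in ℚ[v]:
  v^3 + 3v^2 − 81v − 243 = ((1/5)v + 8/5)(5v^2 − 25v − 120) + (−17v − 51)
  5v^2 − 25v − 120 = (−(5/17)v + 40/17)(−17v − 51) + (0)
Last nonzero remainder: −17v − 51. Dividing through by −17 gives the monic gcd v + 3.

v + 3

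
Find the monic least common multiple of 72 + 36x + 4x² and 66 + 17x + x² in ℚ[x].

Repeated division with remainder:
  4x² + 36x + 72 = (4)(x² + 17x + 66) + (-32x - 192)
  x² + 17x + 66 = (-(1/32)x - 11/32)(-32x - 192) + (0)
Last nonzero remainder: -32x - 192. Dividing through by -32 gives the monic gcd x + 6.
Then lcm(f, g) = f·g / gcd(f, g); expanding and making the result monic gives the answer.

198 + 117x + 20x² + x³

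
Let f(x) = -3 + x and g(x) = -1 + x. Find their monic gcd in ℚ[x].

Euclidean algorithm in ℚ[x]:
  x - 3 = (x - 1) + (-2)
  x - 1 = (-(1/2)x + 1/2)(-2) + (0)
The last nonzero remainder is the constant -2, so the polynomials are coprime and gcd = 1.

1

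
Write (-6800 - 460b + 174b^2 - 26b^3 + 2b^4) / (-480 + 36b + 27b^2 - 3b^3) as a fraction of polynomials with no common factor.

(1700 - 310b + 34b^2 - 2b^3)/(120 - 39b + 3b^2)

By polynomial division,
  2b^4 - 26b^3 + 174b^2 - 460b - 6800 = (-(2/3)b + 8/3)(-3b^3 + 27b^2 + 36b - 480) + (126b^2 - 876b - 5520)
  -3b^3 + 27b^2 + 36b - 480 = (-(1/42)b + 43/882)(126b^2 - 876b - 5520) + (-(7750/147)b - 31000/147)
  126b^2 - 876b - 5520 = (-(9261/3875)b + 20286/775)(-(7750/147)b - 31000/147) + (0)
Last nonzero remainder: -(7750/147)b - 31000/147. Dividing through by -7750/147 gives the monic gcd b + 4.
Cancel b + 4 from numerator and denominator to get the reduced form.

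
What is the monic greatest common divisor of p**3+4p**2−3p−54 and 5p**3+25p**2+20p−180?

p**2+7p+18

Repeated division with remainder:
  p**3+4p**2−3p−54 = (1/5)(5p**3+25p**2+20p−180) + (−p**2−7p−18)
  5p**3+25p**2+20p−180 = (−5p+10)(−p**2−7p−18) + (0)
Last nonzero remainder: −p**2−7p−18. Dividing through by −1 gives the monic gcd p**2+7p+18.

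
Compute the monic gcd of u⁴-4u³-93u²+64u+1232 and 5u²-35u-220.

Apply the Euclidean algorithm:
  u⁴-4u³-93u²+64u+1232 = ((1/5)u²+(3/5)u-28/5)(5u²-35u-220) + (0)
Last nonzero remainder: 5u²-35u-220. Dividing through by 5 gives the monic gcd u²-7u-44.

u²-7u-44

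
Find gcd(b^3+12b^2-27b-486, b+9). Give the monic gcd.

b+9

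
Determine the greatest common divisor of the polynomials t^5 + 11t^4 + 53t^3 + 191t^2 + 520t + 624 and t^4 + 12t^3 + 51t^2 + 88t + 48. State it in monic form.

By polynomial division,
  t^5 + 11t^4 + 53t^3 + 191t^2 + 520t + 624 = (t - 1)(t^4 + 12t^3 + 51t^2 + 88t + 48) + (14t^3 + 154t^2 + 560t + 672)
  t^4 + 12t^3 + 51t^2 + 88t + 48 = ((1/14)t + 1/14)(14t^3 + 154t^2 + 560t + 672) + (0)
Last nonzero remainder: 14t^3 + 154t^2 + 560t + 672. Dividing through by 14 gives the monic gcd t^3 + 11t^2 + 40t + 48.

t^3 + 11t^2 + 40t + 48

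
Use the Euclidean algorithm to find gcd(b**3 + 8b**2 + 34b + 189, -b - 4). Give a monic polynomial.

1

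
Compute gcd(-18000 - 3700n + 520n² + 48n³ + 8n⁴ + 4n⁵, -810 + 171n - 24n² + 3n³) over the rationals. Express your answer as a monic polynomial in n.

Repeated division with remainder:
  4n⁵ + 8n⁴ + 48n³ + 520n² - 3700n - 18000 = ((4/3)n² + (40/3)n + 140/3)(3n³ - 24n² + 171n - 810) + (440n² - 880n + 19800)
  3n³ - 24n² + 171n - 810 = ((3/440)n - 9/220)(440n² - 880n + 19800) + (0)
Last nonzero remainder: 440n² - 880n + 19800. Dividing through by 440 gives the monic gcd n² - 2n + 45.

45 - 2n + n²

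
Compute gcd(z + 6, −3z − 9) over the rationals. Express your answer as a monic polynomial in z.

1

Apply the Euclidean algorithm:
  z + 6 = (−1/3)(−3z − 9) + (3)
  −3z − 9 = (−z − 3)(3) + (0)
The last nonzero remainder is the constant 3, so the polynomials are coprime and gcd = 1.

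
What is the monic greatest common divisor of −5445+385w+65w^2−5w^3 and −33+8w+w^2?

Apply the Euclidean algorithm:
  −5w^3+65w^2+385w−5445 = (−5w+105)(w^2+8w−33) + (−620w−1980)
  w^2+8w−33 = (−(1/620)w−149/19220)(−620w−1980) + (−46464/961)
  −620w−1980 = ((148955/11616)w+14415/352)(−46464/961) + (0)
The last nonzero remainder is the constant −46464/961, so the polynomials are coprime and gcd = 1.

1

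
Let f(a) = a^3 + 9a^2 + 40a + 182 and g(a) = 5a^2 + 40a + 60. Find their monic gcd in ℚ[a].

1

Apply the Euclidean algorithm:
  a^3 + 9a^2 + 40a + 182 = ((1/5)a + 1/5)(5a^2 + 40a + 60) + (20a + 170)
  5a^2 + 40a + 60 = ((1/4)a - 1/8)(20a + 170) + (325/4)
  20a + 170 = ((16/65)a + 136/65)(325/4) + (0)
The last nonzero remainder is the constant 325/4, so the polynomials are coprime and gcd = 1.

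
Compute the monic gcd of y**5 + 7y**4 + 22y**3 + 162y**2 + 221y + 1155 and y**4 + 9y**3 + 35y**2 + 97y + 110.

Apply the Euclidean algorithm:
  y**5 + 7y**4 + 22y**3 + 162y**2 + 221y + 1155 = (y - 2)(y**4 + 9y**3 + 35y**2 + 97y + 110) + (5y**3 + 135y**2 + 305y + 1375)
  y**4 + 9y**3 + 35y**2 + 97y + 110 = ((1/5)y - 18/5)(5y**3 + 135y**2 + 305y + 1375) + (460y**2 + 920y + 5060)
  5y**3 + 135y**2 + 305y + 1375 = ((1/92)y + 25/92)(460y**2 + 920y + 5060) + (0)
Last nonzero remainder: 460y**2 + 920y + 5060. Dividing through by 460 gives the monic gcd y**2 + 2y + 11.

y**2 + 2y + 11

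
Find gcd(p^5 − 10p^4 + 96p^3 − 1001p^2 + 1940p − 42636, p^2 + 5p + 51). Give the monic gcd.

Repeated division with remainder:
  p^5 − 10p^4 + 96p^3 − 1001p^2 + 1940p − 42636 = (p^3 − 15p^2 + 120p − 836)(p^2 + 5p + 51) + (0)
The last nonzero remainder p^2 + 5p + 51 is already monic.

p^2 + 5p + 51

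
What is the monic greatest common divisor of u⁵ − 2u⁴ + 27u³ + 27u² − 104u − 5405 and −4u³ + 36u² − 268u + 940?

u³ − 9u² + 67u − 235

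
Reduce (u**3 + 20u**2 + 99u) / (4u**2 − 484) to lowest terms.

(u**2 + 9u)/(4u − 44)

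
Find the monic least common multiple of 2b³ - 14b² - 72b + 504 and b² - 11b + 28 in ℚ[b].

Euclidean algorithm in ℚ[b]:
  2b³ - 14b² - 72b + 504 = (2b + 8)(b² - 11b + 28) + (-40b + 280)
  b² - 11b + 28 = (-(1/40)b + 1/10)(-40b + 280) + (0)
Last nonzero remainder: -40b + 280. Dividing through by -40 gives the monic gcd b - 7.
Then lcm(f, g) = f·g / gcd(f, g); expanding and making the result monic gives the answer.

b⁴ - 11b³ - 8b² + 396b - 1008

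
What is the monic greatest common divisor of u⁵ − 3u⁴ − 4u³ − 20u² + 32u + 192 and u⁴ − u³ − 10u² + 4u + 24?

u² − u − 6

Apply the Euclidean algorithm:
  u⁵ − 3u⁴ − 4u³ − 20u² + 32u + 192 = (u − 2)(u⁴ − u³ − 10u² + 4u + 24) + (4u³ − 44u² + 16u + 240)
  u⁴ − u³ − 10u² + 4u + 24 = ((1/4)u + 5/2)(4u³ − 44u² + 16u + 240) + (96u² − 96u − 576)
  4u³ − 44u² + 16u + 240 = ((1/24)u − 5/12)(96u² − 96u − 576) + (0)
Last nonzero remainder: 96u² − 96u − 576. Dividing through by 96 gives the monic gcd u² − u − 6.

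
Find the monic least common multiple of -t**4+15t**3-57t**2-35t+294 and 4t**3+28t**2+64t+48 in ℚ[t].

By polynomial division,
  -t**4+15t**3-57t**2-35t+294 = (-(1/4)t+11/2)(4t**3+28t**2+64t+48) + (-195t**2-375t+30)
  4t**3+28t**2+64t+48 = (-(4/195)t-88/845)(-195t**2-375t+30) + ((4320/169)t+8640/169)
  -195t**2-375t+30 = (-(2197/288)t+169/288)((4320/169)t+8640/169) + (0)
Last nonzero remainder: (4320/169)t+8640/169. Dividing through by 4320/169 gives the monic gcd t+2.
Then lcm(f, g) = f·g / gcd(f, g); expanding and making the result monic gives the answer.

t**6-10t**5-12t**4+230t**3+223t**2-1260t-1764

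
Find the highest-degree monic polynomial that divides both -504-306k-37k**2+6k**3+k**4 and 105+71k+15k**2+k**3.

3+k

Euclidean algorithm in ℚ[k]:
  k**4+6k**3-37k**2-306k-504 = (k-9)(k**3+15k**2+71k+105) + (27k**2+228k+441)
  k**3+15k**2+71k+105 = ((1/27)k+59/243)(27k**2+228k+441) + (-(56/81)k-56/27)
  27k**2+228k+441 = (-(2187/56)k-1701/8)(-(56/81)k-56/27) + (0)
Last nonzero remainder: -(56/81)k-56/27. Dividing through by -56/81 gives the monic gcd k+3.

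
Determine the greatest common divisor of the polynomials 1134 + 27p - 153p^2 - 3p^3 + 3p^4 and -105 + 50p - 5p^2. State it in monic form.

By polynomial division,
  3p^4 - 3p^3 - 153p^2 + 27p + 1134 = (-(3/5)p^2 - (27/5)p - 54/5)(-5p^2 + 50p - 105) + (0)
Last nonzero remainder: -5p^2 + 50p - 105. Dividing through by -5 gives the monic gcd p^2 - 10p + 21.

21 - 10p + p^2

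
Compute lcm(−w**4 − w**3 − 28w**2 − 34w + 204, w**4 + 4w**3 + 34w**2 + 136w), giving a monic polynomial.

w**6 + 5w**5 + 32w**4 + 146w**3 − 68w**2 − 816w

Apply the Euclidean algorithm:
  −w**4 − w**3 − 28w**2 − 34w + 204 = (−1)(w**4 + 4w**3 + 34w**2 + 136w) + (3w**3 + 6w**2 + 102w + 204)
  w**4 + 4w**3 + 34w**2 + 136w = ((1/3)w + 2/3)(3w**3 + 6w**2 + 102w + 204) + (−4w**2 − 136)
  3w**3 + 6w**2 + 102w + 204 = (−(3/4)w − 3/2)(−4w**2 − 136) + (0)
Last nonzero remainder: −4w**2 − 136. Dividing through by −4 gives the monic gcd w**2 + 34.
Then lcm(f, g) = f·g / gcd(f, g); expanding and making the result monic gives the answer.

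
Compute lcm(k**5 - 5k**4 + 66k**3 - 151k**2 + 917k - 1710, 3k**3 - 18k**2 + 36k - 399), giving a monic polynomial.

k**6 - 12k**5 + 101k**4 - 613k**3 + 1974k**2 - 8129k + 11970

Repeated division with remainder:
  k**5 - 5k**4 + 66k**3 - 151k**2 + 917k - 1710 = ((1/3)k**2 + (1/3)k + 20)(3k**3 - 18k**2 + 36k - 399) + (330k**2 + 330k + 6270)
  3k**3 - 18k**2 + 36k - 399 = ((1/110)k - 7/110)(330k**2 + 330k + 6270) + (0)
Last nonzero remainder: 330k**2 + 330k + 6270. Dividing through by 330 gives the monic gcd k**2 + k + 19.
Then lcm(f, g) = f·g / gcd(f, g); expanding and making the result monic gives the answer.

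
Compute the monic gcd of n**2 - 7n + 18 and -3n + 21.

1

By polynomial division,
  n**2 - 7n + 18 = (-(1/3)n)(-3n + 21) + (18)
  -3n + 21 = (-(1/6)n + 7/6)(18) + (0)
The last nonzero remainder is the constant 18, so the polynomials are coprime and gcd = 1.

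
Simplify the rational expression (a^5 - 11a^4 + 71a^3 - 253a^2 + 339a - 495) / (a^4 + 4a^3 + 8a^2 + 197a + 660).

Euclidean algorithm in ℚ[a]:
  a^5 - 11a^4 + 71a^3 - 253a^2 + 339a - 495 = (a - 15)(a^4 + 4a^3 + 8a^2 + 197a + 660) + (123a^3 - 330a^2 + 2634a + 9405)
  a^4 + 4a^3 + 8a^2 + 197a + 660 = ((1/123)a + 274/5043)(123a^3 - 330a^2 + 2634a + 9405) + ((7590/1681)a^2 - (37950/1681)a + 250470/1681)
  123a^3 - 330a^2 + 2634a + 9405 = ((68921/2530)a + 31939/506)((7590/1681)a^2 - (37950/1681)a + 250470/1681) + (0)
Last nonzero remainder: (7590/1681)a^2 - (37950/1681)a + 250470/1681. Dividing through by 7590/1681 gives the monic gcd a^2 - 5a + 33.
Cancel a^2 - 5a + 33 from numerator and denominator to get the reduced form.

(a^3 - 6a^2 + 8a - 15)/(a^2 + 9a + 20)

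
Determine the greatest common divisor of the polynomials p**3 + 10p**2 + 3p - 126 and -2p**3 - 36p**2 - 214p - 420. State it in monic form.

p**2 + 13p + 42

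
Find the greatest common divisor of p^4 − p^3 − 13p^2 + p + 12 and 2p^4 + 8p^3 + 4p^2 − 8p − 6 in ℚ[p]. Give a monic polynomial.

p^3 + 3p^2 − p − 3

Euclidean algorithm in ℚ[p]:
  p^4 − p^3 − 13p^2 + p + 12 = (1/2)(2p^4 + 8p^3 + 4p^2 − 8p − 6) + (−5p^3 − 15p^2 + 5p + 15)
  2p^4 + 8p^3 + 4p^2 − 8p − 6 = (−(2/5)p − 2/5)(−5p^3 − 15p^2 + 5p + 15) + (0)
Last nonzero remainder: −5p^3 − 15p^2 + 5p + 15. Dividing through by −5 gives the monic gcd p^3 + 3p^2 − p − 3.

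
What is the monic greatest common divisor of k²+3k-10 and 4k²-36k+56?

k-2

Repeated division with remainder:
  k²+3k-10 = (1/4)(4k²-36k+56) + (12k-24)
  4k²-36k+56 = ((1/3)k-7/3)(12k-24) + (0)
Last nonzero remainder: 12k-24. Dividing through by 12 gives the monic gcd k-2.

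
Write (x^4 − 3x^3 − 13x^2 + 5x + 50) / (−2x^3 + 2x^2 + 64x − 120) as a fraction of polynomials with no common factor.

(−x^2 − 4x − 5)/(2x + 12)

By polynomial division,
  x^4 − 3x^3 − 13x^2 + 5x + 50 = (−(1/2)x + 1)(−2x^3 + 2x^2 + 64x − 120) + (17x^2 − 119x + 170)
  −2x^3 + 2x^2 + 64x − 120 = (−(2/17)x − 12/17)(17x^2 − 119x + 170) + (0)
Last nonzero remainder: 17x^2 − 119x + 170. Dividing through by 17 gives the monic gcd x^2 − 7x + 10.
Cancel x^2 − 7x + 10 from numerator and denominator to get the reduced form.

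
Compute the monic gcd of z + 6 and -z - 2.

Euclidean algorithm in ℚ[z]:
  z + 6 = (-1)(-z - 2) + (4)
  -z - 2 = (-(1/4)z - 1/2)(4) + (0)
The last nonzero remainder is the constant 4, so the polynomials are coprime and gcd = 1.

1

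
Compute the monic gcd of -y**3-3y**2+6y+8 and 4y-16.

1

Apply the Euclidean algorithm:
  -y**3-3y**2+6y+8 = (-(1/4)y**2-(7/4)y-11/2)(4y-16) + (-80)
  4y-16 = (-(1/20)y+1/5)(-80) + (0)
The last nonzero remainder is the constant -80, so the polynomials are coprime and gcd = 1.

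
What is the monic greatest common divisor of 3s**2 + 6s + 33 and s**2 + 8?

1

Euclidean algorithm in ℚ[s]:
  3s**2 + 6s + 33 = (3)(s**2 + 8) + (6s + 9)
  s**2 + 8 = ((1/6)s - 1/4)(6s + 9) + (41/4)
  6s + 9 = ((24/41)s + 36/41)(41/4) + (0)
The last nonzero remainder is the constant 41/4, so the polynomials are coprime and gcd = 1.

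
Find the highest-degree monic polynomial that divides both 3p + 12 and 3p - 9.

By polynomial division,
  3p + 12 = (3p - 9) + (21)
  3p - 9 = ((1/7)p - 3/7)(21) + (0)
The last nonzero remainder is the constant 21, so the polynomials are coprime and gcd = 1.

1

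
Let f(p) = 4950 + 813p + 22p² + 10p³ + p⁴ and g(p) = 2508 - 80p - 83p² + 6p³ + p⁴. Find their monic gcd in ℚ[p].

By polynomial division,
  p⁴ + 10p³ + 22p² + 813p + 4950 = (p⁴ + 6p³ - 83p² - 80p + 2508) + (4p³ + 105p² + 893p + 2442)
  p⁴ + 6p³ - 83p² - 80p + 2508 = ((1/4)p - 81/16)(4p³ + 105p² + 893p + 2442) + ((3605/16)p² + (61285/16)p + 118965/8)
  4p³ + 105p² + 893p + 2442 = ((64/3605)p + 592/3605)((3605/16)p² + (61285/16)p + 118965/8) + (0)
Last nonzero remainder: (3605/16)p² + (61285/16)p + 118965/8. Dividing through by 3605/16 gives the monic gcd p² + 17p + 66.

66 + 17p + p²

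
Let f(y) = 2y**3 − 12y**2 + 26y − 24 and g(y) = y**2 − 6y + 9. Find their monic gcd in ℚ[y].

y − 3

Apply the Euclidean algorithm:
  2y**3 − 12y**2 + 26y − 24 = (2y)(y**2 − 6y + 9) + (8y − 24)
  y**2 − 6y + 9 = ((1/8)y − 3/8)(8y − 24) + (0)
Last nonzero remainder: 8y − 24. Dividing through by 8 gives the monic gcd y − 3.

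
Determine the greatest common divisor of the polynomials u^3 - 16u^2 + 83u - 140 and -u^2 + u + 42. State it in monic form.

u - 7

Repeated division with remainder:
  u^3 - 16u^2 + 83u - 140 = (-u + 15)(-u^2 + u + 42) + (110u - 770)
  -u^2 + u + 42 = (-(1/110)u - 3/55)(110u - 770) + (0)
Last nonzero remainder: 110u - 770. Dividing through by 110 gives the monic gcd u - 7.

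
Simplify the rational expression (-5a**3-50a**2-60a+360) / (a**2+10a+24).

Euclidean algorithm in ℚ[a]:
  -5a**3-50a**2-60a+360 = (-5a)(a**2+10a+24) + (60a+360)
  a**2+10a+24 = ((1/60)a+1/15)(60a+360) + (0)
Last nonzero remainder: 60a+360. Dividing through by 60 gives the monic gcd a+6.
Cancel a+6 from numerator and denominator to get the reduced form.

(-5a**2-20a+60)/(a+4)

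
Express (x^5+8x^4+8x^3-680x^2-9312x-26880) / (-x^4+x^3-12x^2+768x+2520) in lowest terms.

(-x^2-12x-32)/(x+3)

By polynomial division,
  x^5+8x^4+8x^3-680x^2-9312x-26880 = (-x-9)(-x^4+x^3-12x^2+768x+2520) + (5x^3-20x^2+120x-4200)
  -x^4+x^3-12x^2+768x+2520 = (-(1/5)x-3/5)(5x^3-20x^2+120x-4200) + (0)
Last nonzero remainder: 5x^3-20x^2+120x-4200. Dividing through by 5 gives the monic gcd x^3-4x^2+24x-840.
Cancel x^3-4x^2+24x-840 from numerator and denominator to get the reduced form.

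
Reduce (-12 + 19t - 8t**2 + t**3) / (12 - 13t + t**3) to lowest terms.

Apply the Euclidean algorithm:
  t**3 - 8t**2 + 19t - 12 = (t**3 - 13t + 12) + (-8t**2 + 32t - 24)
  t**3 - 13t + 12 = (-(1/8)t - 1/2)(-8t**2 + 32t - 24) + (0)
Last nonzero remainder: -8t**2 + 32t - 24. Dividing through by -8 gives the monic gcd t**2 - 4t + 3.
Cancel t**2 - 4t + 3 from numerator and denominator to get the reduced form.

(-4 + t)/(4 + t)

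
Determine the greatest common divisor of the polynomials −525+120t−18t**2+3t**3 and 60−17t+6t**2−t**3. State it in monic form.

Apply the Euclidean algorithm:
  3t**3−18t**2+120t−525 = (−3)(−t**3+6t**2−17t+60) + (69t−345)
  −t**3+6t**2−17t+60 = (−(1/69)t**2+(1/69)t−4/23)(69t−345) + (0)
Last nonzero remainder: 69t−345. Dividing through by 69 gives the monic gcd t−5.

−5+t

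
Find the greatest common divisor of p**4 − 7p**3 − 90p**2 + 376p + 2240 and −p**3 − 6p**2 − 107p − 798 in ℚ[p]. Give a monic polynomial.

By polynomial division,
  p**4 − 7p**3 − 90p**2 + 376p + 2240 = (−p + 13)(−p**3 − 6p**2 − 107p − 798) + (−119p**2 + 969p + 12614)
  −p**3 − 6p**2 − 107p − 798 = ((1/119)p + 99/833)(−119p**2 + 969p + 12614) + (−(16080/49)p − 16080/7)
  −119p**2 + 969p + 12614 = ((5831/16080)p − 44149/8040)(−(16080/49)p − 16080/7) + (0)
Last nonzero remainder: −(16080/49)p − 16080/7. Dividing through by −16080/49 gives the monic gcd p + 7.

p + 7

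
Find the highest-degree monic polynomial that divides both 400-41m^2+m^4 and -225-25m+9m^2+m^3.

-25+m^2

By polynomial division,
  m^4-41m^2+400 = (m-9)(m^3+9m^2-25m-225) + (65m^2-1625)
  m^3+9m^2-25m-225 = ((1/65)m+9/65)(65m^2-1625) + (0)
Last nonzero remainder: 65m^2-1625. Dividing through by 65 gives the monic gcd m^2-25.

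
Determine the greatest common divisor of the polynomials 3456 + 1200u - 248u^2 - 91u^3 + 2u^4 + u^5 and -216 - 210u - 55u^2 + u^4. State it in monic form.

-108 - 51u - 2u^2 + u^3

Repeated division with remainder:
  u^5 + 2u^4 - 91u^3 - 248u^2 + 1200u + 3456 = (u + 2)(u^4 - 55u^2 - 210u - 216) + (-36u^3 + 72u^2 + 1836u + 3888)
  u^4 - 55u^2 - 210u - 216 = (-(1/36)u - 1/18)(-36u^3 + 72u^2 + 1836u + 3888) + (0)
Last nonzero remainder: -36u^3 + 72u^2 + 1836u + 3888. Dividing through by -36 gives the monic gcd u^3 - 2u^2 - 51u - 108.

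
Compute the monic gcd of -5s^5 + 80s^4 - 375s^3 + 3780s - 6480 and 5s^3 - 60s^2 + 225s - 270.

s^2 - 9s + 18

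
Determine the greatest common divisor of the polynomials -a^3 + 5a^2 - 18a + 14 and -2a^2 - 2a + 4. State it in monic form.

a - 1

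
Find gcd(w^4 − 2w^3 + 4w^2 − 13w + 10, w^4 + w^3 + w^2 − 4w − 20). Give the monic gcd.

w^3 − w^2 + 3w − 10

By polynomial division,
  w^4 − 2w^3 + 4w^2 − 13w + 10 = (w^4 + w^3 + w^2 − 4w − 20) + (−3w^3 + 3w^2 − 9w + 30)
  w^4 + w^3 + w^2 − 4w − 20 = (−(1/3)w − 2/3)(−3w^3 + 3w^2 − 9w + 30) + (0)
Last nonzero remainder: −3w^3 + 3w^2 − 9w + 30. Dividing through by −3 gives the monic gcd w^3 − w^2 + 3w − 10.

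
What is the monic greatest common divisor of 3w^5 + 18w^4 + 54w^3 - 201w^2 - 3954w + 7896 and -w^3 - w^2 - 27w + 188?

Euclidean algorithm in ℚ[w]:
  3w^5 + 18w^4 + 54w^3 - 201w^2 - 3954w + 7896 = (-3w^2 - 15w + 42)(-w^3 - w^2 - 27w + 188) + (0)
Last nonzero remainder: -w^3 - w^2 - 27w + 188. Dividing through by -1 gives the monic gcd w^3 + w^2 + 27w - 188.

w^3 + w^2 + 27w - 188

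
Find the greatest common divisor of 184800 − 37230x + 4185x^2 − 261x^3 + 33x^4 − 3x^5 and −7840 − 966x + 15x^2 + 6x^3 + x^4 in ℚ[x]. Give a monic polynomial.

Euclidean algorithm in ℚ[x]:
  −3x^5 + 33x^4 − 261x^3 + 4185x^2 − 37230x + 184800 = (−3x + 51)(x^4 + 6x^3 + 15x^2 − 966x − 7840) + (−522x^3 + 522x^2 − 11484x + 584640)
  x^4 + 6x^3 + 15x^2 − 966x − 7840 = (−(1/522)x − 7/522)(−522x^3 + 522x^2 − 11484x + 584640) + (0)
Last nonzero remainder: −522x^3 + 522x^2 − 11484x + 584640. Dividing through by −522 gives the monic gcd x^3 − x^2 + 22x − 1120.

−1120 + 22x − x^2 + x^3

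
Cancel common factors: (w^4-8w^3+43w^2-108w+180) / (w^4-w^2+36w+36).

Apply the Euclidean algorithm:
  w^4-8w^3+43w^2-108w+180 = (w^4-w^2+36w+36) + (-8w^3+44w^2-144w+144)
  w^4-w^2+36w+36 = (-(1/8)w-11/16)(-8w^3+44w^2-144w+144) + ((45/4)w^2-45w+135)
  -8w^3+44w^2-144w+144 = (-(32/45)w+16/15)((45/4)w^2-45w+135) + (0)
Last nonzero remainder: (45/4)w^2-45w+135. Dividing through by 45/4 gives the monic gcd w^2-4w+12.
Cancel w^2-4w+12 from numerator and denominator to get the reduced form.

(w^2-4w+15)/(w^2+4w+3)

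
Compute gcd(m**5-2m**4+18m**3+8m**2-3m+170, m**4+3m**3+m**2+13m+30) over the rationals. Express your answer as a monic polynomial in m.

m**3+m+10

Euclidean algorithm in ℚ[m]:
  m**5-2m**4+18m**3+8m**2-3m+170 = (m-5)(m**4+3m**3+m**2+13m+30) + (32m**3+32m+320)
  m**4+3m**3+m**2+13m+30 = ((1/32)m+3/32)(32m**3+32m+320) + (0)
Last nonzero remainder: 32m**3+32m+320. Dividing through by 32 gives the monic gcd m**3+m+10.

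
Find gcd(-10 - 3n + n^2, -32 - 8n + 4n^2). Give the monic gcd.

2 + n

By polynomial division,
  n^2 - 3n - 10 = (1/4)(4n^2 - 8n - 32) + (-n - 2)
  4n^2 - 8n - 32 = (-4n + 16)(-n - 2) + (0)
Last nonzero remainder: -n - 2. Dividing through by -1 gives the monic gcd n + 2.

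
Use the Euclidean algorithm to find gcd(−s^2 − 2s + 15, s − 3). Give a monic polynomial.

Euclidean algorithm in ℚ[s]:
  −s^2 − 2s + 15 = (−s − 5)(s − 3) + (0)
The last nonzero remainder s − 3 is already monic.

s − 3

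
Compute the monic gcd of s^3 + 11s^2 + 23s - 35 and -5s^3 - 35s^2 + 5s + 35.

Euclidean algorithm in ℚ[s]:
  s^3 + 11s^2 + 23s - 35 = (-1/5)(-5s^3 - 35s^2 + 5s + 35) + (4s^2 + 24s - 28)
  -5s^3 - 35s^2 + 5s + 35 = (-(5/4)s - 5/4)(4s^2 + 24s - 28) + (0)
Last nonzero remainder: 4s^2 + 24s - 28. Dividing through by 4 gives the monic gcd s^2 + 6s - 7.

s^2 + 6s - 7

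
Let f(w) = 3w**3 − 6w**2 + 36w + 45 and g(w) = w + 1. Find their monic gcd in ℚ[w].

w + 1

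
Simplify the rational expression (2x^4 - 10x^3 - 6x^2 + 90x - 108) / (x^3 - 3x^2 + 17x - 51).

By polynomial division,
  2x^4 - 10x^3 - 6x^2 + 90x - 108 = (2x - 4)(x^3 - 3x^2 + 17x - 51) + (-52x^2 + 260x - 312)
  x^3 - 3x^2 + 17x - 51 = (-(1/52)x - 1/26)(-52x^2 + 260x - 312) + (21x - 63)
  -52x^2 + 260x - 312 = (-(52/21)x + 104/21)(21x - 63) + (0)
Last nonzero remainder: 21x - 63. Dividing through by 21 gives the monic gcd x - 3.
Cancel x - 3 from numerator and denominator to get the reduced form.

(2x^3 - 4x^2 - 18x + 36)/(x^2 + 17)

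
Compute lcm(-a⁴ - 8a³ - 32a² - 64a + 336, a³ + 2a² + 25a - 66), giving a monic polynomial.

a⁶ + 12a⁵ + 97a⁴ + 456a³ + 976a² + 768a - 11088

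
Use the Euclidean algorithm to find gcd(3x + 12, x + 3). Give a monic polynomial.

Repeated division with remainder:
  3x + 12 = (3)(x + 3) + (3)
  x + 3 = ((1/3)x + 1)(3) + (0)
The last nonzero remainder is the constant 3, so the polynomials are coprime and gcd = 1.

1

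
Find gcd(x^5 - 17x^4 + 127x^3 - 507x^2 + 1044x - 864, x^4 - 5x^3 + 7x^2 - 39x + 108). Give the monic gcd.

Repeated division with remainder:
  x^5 - 17x^4 + 127x^3 - 507x^2 + 1044x - 864 = (x - 12)(x^4 - 5x^3 + 7x^2 - 39x + 108) + (60x^3 - 384x^2 + 468x + 432)
  x^4 - 5x^3 + 7x^2 - 39x + 108 = ((1/60)x + 7/300)(60x^3 - 384x^2 + 468x + 432) + ((204/25)x^2 - (1428/25)x + 2448/25)
  60x^3 - 384x^2 + 468x + 432 = ((125/17)x + 75/17)((204/25)x^2 - (1428/25)x + 2448/25) + (0)
Last nonzero remainder: (204/25)x^2 - (1428/25)x + 2448/25. Dividing through by 204/25 gives the monic gcd x^2 - 7x + 12.

x^2 - 7x + 12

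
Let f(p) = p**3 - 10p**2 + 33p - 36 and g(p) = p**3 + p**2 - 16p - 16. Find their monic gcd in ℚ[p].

p - 4

Apply the Euclidean algorithm:
  p**3 - 10p**2 + 33p - 36 = (p**3 + p**2 - 16p - 16) + (-11p**2 + 49p - 20)
  p**3 + p**2 - 16p - 16 = (-(1/11)p - 60/121)(-11p**2 + 49p - 20) + ((784/121)p - 3136/121)
  -11p**2 + 49p - 20 = (-(1331/784)p + 605/784)((784/121)p - 3136/121) + (0)
Last nonzero remainder: (784/121)p - 3136/121. Dividing through by 784/121 gives the monic gcd p - 4.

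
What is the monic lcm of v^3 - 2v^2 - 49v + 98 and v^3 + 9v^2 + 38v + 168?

Repeated division with remainder:
  v^3 - 2v^2 - 49v + 98 = (v^3 + 9v^2 + 38v + 168) + (-11v^2 - 87v - 70)
  v^3 + 9v^2 + 38v + 168 = (-(1/11)v - 12/121)(-11v^2 - 87v - 70) + ((2784/121)v + 19488/121)
  -11v^2 - 87v - 70 = (-(1331/2784)v - 605/1392)((2784/121)v + 19488/121) + (0)
Last nonzero remainder: (2784/121)v + 19488/121. Dividing through by 2784/121 gives the monic gcd v + 7.
Then lcm(f, g) = f·g / gcd(f, g); expanding and making the result monic gives the answer.

v^5 - 29v^3 - 48v^2 - 980v + 2352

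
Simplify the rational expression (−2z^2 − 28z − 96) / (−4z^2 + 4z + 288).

(z + 6)/(2z − 18)

Repeated division with remainder:
  −2z^2 − 28z − 96 = (1/2)(−4z^2 + 4z + 288) + (−30z − 240)
  −4z^2 + 4z + 288 = ((2/15)z − 6/5)(−30z − 240) + (0)
Last nonzero remainder: −30z − 240. Dividing through by −30 gives the monic gcd z + 8.
Cancel z + 8 from numerator and denominator to get the reduced form.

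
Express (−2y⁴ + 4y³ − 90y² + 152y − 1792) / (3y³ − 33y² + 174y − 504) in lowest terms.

(−2y² − 6y − 64)/(3y − 18)

By polynomial division,
  −2y⁴ + 4y³ − 90y² + 152y − 1792 = (−(2/3)y − 6)(3y³ − 33y² + 174y − 504) + (−172y² + 860y − 4816)
  3y³ − 33y² + 174y − 504 = (−(3/172)y + 9/86)(−172y² + 860y − 4816) + (0)
Last nonzero remainder: −172y² + 860y − 4816. Dividing through by −172 gives the monic gcd y² − 5y + 28.
Cancel y² − 5y + 28 from numerator and denominator to get the reduced form.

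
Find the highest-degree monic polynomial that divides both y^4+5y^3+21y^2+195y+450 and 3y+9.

Euclidean algorithm in ℚ[y]:
  y^4+5y^3+21y^2+195y+450 = ((1/3)y^3+(2/3)y^2+5y+50)(3y+9) + (0)
Last nonzero remainder: 3y+9. Dividing through by 3 gives the monic gcd y+3.

y+3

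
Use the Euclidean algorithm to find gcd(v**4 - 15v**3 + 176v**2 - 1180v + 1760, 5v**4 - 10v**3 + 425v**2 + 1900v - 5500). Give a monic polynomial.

Apply the Euclidean algorithm:
  v**4 - 15v**3 + 176v**2 - 1180v + 1760 = (1/5)(5v**4 - 10v**3 + 425v**2 + 1900v - 5500) + (-13v**3 + 91v**2 - 1560v + 2860)
  5v**4 - 10v**3 + 425v**2 + 1900v - 5500 = (-(5/13)v - 25/13)(-13v**3 + 91v**2 - 1560v + 2860) + (0)
Last nonzero remainder: -13v**3 + 91v**2 - 1560v + 2860. Dividing through by -13 gives the monic gcd v**3 - 7v**2 + 120v - 220.

v**3 - 7v**2 + 120v - 220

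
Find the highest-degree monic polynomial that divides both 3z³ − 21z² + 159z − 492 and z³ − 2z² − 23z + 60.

z − 4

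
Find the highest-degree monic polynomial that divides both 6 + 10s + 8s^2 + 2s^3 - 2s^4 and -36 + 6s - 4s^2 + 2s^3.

Euclidean algorithm in ℚ[s]:
  -2s^4 + 2s^3 + 8s^2 + 10s + 6 = (-s - 1)(2s^3 - 4s^2 + 6s - 36) + (10s^2 - 20s - 30)
  2s^3 - 4s^2 + 6s - 36 = ((1/5)s)(10s^2 - 20s - 30) + (12s - 36)
  10s^2 - 20s - 30 = ((5/6)s + 5/6)(12s - 36) + (0)
Last nonzero remainder: 12s - 36. Dividing through by 12 gives the monic gcd s - 3.

-3 + s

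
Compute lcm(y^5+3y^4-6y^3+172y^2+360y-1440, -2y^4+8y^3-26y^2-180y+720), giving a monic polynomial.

Euclidean algorithm in ℚ[y]:
  y^5+3y^4-6y^3+172y^2+360y-1440 = (-(1/2)y-7/2)(-2y^4+8y^3-26y^2-180y+720) + (9y^3-9y^2+90y+1080)
  -2y^4+8y^3-26y^2-180y+720 = (-(2/9)y+2/3)(9y^3-9y^2+90y+1080) + (0)
Last nonzero remainder: 9y^3-9y^2+90y+1080. Dividing through by 9 gives the monic gcd y^3-y^2+10y+120.
Then lcm(f, g) = f·g / gcd(f, g); expanding and making the result monic gives the answer.

y^6-15y^4+190y^3-156y^2-2520y+4320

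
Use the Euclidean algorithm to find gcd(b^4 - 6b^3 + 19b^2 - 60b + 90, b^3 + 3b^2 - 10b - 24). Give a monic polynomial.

b - 3

Repeated division with remainder:
  b^4 - 6b^3 + 19b^2 - 60b + 90 = (b - 9)(b^3 + 3b^2 - 10b - 24) + (56b^2 - 126b - 126)
  b^3 + 3b^2 - 10b - 24 = ((1/56)b + 3/32)(56b^2 - 126b - 126) + ((65/16)b - 195/16)
  56b^2 - 126b - 126 = ((896/65)b + 672/65)((65/16)b - 195/16) + (0)
Last nonzero remainder: (65/16)b - 195/16. Dividing through by 65/16 gives the monic gcd b - 3.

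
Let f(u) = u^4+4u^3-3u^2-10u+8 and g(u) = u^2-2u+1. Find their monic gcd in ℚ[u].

Apply the Euclidean algorithm:
  u^4+4u^3-3u^2-10u+8 = (u^2+6u+8)(u^2-2u+1) + (0)
The last nonzero remainder u^2-2u+1 is already monic.

u^2-2u+1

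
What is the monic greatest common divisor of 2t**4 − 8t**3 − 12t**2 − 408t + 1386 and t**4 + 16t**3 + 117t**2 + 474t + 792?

t**2 + 6t + 33

By polynomial division,
  2t**4 − 8t**3 − 12t**2 − 408t + 1386 = (2)(t**4 + 16t**3 + 117t**2 + 474t + 792) + (−40t**3 − 246t**2 − 1356t − 198)
  t**4 + 16t**3 + 117t**2 + 474t + 792 = (−(1/40)t − 197/800)(−40t**3 − 246t**2 − 1356t − 198) + ((9009/400)t**2 + (27027/200)t + 297297/400)
  −40t**3 − 246t**2 − 1356t − 198 = (−(16000/9009)t − 800/3003)((9009/400)t**2 + (27027/200)t + 297297/400) + (0)
Last nonzero remainder: (9009/400)t**2 + (27027/200)t + 297297/400. Dividing through by 9009/400 gives the monic gcd t**2 + 6t + 33.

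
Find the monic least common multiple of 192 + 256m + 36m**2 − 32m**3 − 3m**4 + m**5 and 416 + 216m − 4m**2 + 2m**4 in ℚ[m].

4992 + 5504m − 408m**2 − 792m**3 + 150m**4 + 12m**5 − 9m**6 + m**7

By polynomial division,
  m**5 − 3m**4 − 32m**3 + 36m**2 + 256m + 192 = ((1/2)m − 3/2)(2m**4 − 4m**2 + 216m + 416) + (−30m**3 − 78m**2 + 372m + 816)
  2m**4 − 4m**2 + 216m + 416 = (−(1/15)m + 13/75)(−30m**3 − 78m**2 + 372m + 816) + ((858/25)m**2 + (5148/25)m + 6864/25)
  −30m**3 − 78m**2 + 372m + 816 = (−(125/143)m + 425/143)((858/25)m**2 + (5148/25)m + 6864/25) + (0)
Last nonzero remainder: (858/25)m**2 + (5148/25)m + 6864/25. Dividing through by 858/25 gives the monic gcd m**2 + 6m + 8.
Then lcm(f, g) = f·g / gcd(f, g); expanding and making the result monic gives the answer.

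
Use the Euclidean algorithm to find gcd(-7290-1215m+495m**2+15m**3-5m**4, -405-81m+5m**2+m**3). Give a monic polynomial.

By polynomial division,
  -5m**4+15m**3+495m**2-1215m-7290 = (-5m+40)(m**3+5m**2-81m-405) + (-110m**2+8910)
  m**3+5m**2-81m-405 = (-(1/110)m-1/22)(-110m**2+8910) + (0)
Last nonzero remainder: -110m**2+8910. Dividing through by -110 gives the monic gcd m**2-81.

-81+m**2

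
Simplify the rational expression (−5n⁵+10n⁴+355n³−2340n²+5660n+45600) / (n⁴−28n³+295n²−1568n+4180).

(−5n³−25n²+370n+1200)/(n²−21n+110)

Repeated division with remainder:
  −5n⁵+10n⁴+355n³−2340n²+5660n+45600 = (−5n−130)(n⁴−28n³+295n²−1568n+4180) + (−1810n³+28170n²−177280n+589000)
  n⁴−28n³+295n²−1568n+4180 = (−(1/1810)n+2251/327610)(−1810n³+28170n²−177280n+589000) + ((114660/32761)n²−(802620/32761)n+4357080/32761)
  −1810n³+28170n²−177280n+589000 = (−(5929741/11466)n+25389775/5733)((114660/32761)n²−(802620/32761)n+4357080/32761) + (0)
Last nonzero remainder: (114660/32761)n²−(802620/32761)n+4357080/32761. Dividing through by 114660/32761 gives the monic gcd n²−7n+38.
Cancel n²−7n+38 from numerator and denominator to get the reduced form.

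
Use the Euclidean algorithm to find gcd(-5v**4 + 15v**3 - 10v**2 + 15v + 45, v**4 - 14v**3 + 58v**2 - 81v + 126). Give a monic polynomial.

v**2 - v + 3

By polynomial division,
  -5v**4 + 15v**3 - 10v**2 + 15v + 45 = (-5)(v**4 - 14v**3 + 58v**2 - 81v + 126) + (-55v**3 + 280v**2 - 390v + 675)
  v**4 - 14v**3 + 58v**2 - 81v + 126 = (-(1/55)v + 98/605)(-55v**3 + 280v**2 - 390v + 675) + ((672/121)v**2 - (672/121)v + 2016/121)
  -55v**3 + 280v**2 - 390v + 675 = (-(6655/672)v + 9075/224)((672/121)v**2 - (672/121)v + 2016/121) + (0)
Last nonzero remainder: (672/121)v**2 - (672/121)v + 2016/121. Dividing through by 672/121 gives the monic gcd v**2 - v + 3.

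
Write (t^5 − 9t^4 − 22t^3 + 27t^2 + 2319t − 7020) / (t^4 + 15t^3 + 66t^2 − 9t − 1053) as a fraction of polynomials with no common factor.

(t^3 − 18t^2 + 101t − 180)/(t^2 + 6t − 27)

Apply the Euclidean algorithm:
  t^5 − 9t^4 − 22t^3 + 27t^2 + 2319t − 7020 = (t − 24)(t^4 + 15t^3 + 66t^2 − 9t − 1053) + (272t^3 + 1620t^2 + 3156t − 32292)
  t^4 + 15t^3 + 66t^2 − 9t − 1053 = ((1/272)t + 615/18496)(272t^3 + 1620t^2 + 3156t − 32292) + ((2457/4624)t^2 + (22113/4624)t + 95823/4624)
  272t^3 + 1620t^2 + 3156t − 32292 = ((1257728/2457)t − 425408/273)((2457/4624)t^2 + (22113/4624)t + 95823/4624) + (0)
Last nonzero remainder: (2457/4624)t^2 + (22113/4624)t + 95823/4624. Dividing through by 2457/4624 gives the monic gcd t^2 + 9t + 39.
Cancel t^2 + 9t + 39 from numerator and denominator to get the reduced form.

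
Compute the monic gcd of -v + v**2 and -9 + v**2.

1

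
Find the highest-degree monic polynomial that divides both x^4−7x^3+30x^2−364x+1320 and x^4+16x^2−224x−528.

x^3−2x^2+20x−264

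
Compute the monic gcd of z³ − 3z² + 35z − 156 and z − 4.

Repeated division with remainder:
  z³ − 3z² + 35z − 156 = (z² + z + 39)(z − 4) + (0)
The last nonzero remainder z − 4 is already monic.

z − 4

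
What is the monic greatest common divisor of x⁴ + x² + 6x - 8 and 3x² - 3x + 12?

x² - x + 4

By polynomial division,
  x⁴ + x² + 6x - 8 = ((1/3)x² + (1/3)x - 2/3)(3x² - 3x + 12) + (0)
Last nonzero remainder: 3x² - 3x + 12. Dividing through by 3 gives the monic gcd x² - x + 4.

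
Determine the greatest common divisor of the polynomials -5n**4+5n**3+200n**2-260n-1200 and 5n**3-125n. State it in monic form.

n-5

By polynomial division,
  -5n**4+5n**3+200n**2-260n-1200 = (-n+1)(5n**3-125n) + (75n**2-135n-1200)
  5n**3-125n = ((1/15)n+3/25)(75n**2-135n-1200) + (-(144/5)n+144)
  75n**2-135n-1200 = (-(125/48)n-25/3)(-(144/5)n+144) + (0)
Last nonzero remainder: -(144/5)n+144. Dividing through by -144/5 gives the monic gcd n-5.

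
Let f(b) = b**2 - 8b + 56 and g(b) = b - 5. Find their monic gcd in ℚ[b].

1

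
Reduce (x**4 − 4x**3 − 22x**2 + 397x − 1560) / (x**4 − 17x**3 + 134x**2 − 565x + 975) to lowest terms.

(x + 8)/(x − 5)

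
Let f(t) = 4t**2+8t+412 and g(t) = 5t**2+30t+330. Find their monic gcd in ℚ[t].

Apply the Euclidean algorithm:
  4t**2+8t+412 = (4/5)(5t**2+30t+330) + (-16t+148)
  5t**2+30t+330 = (-(5/16)t-305/64)(-16t+148) + (16565/16)
  -16t+148 = (-(256/16565)t+2368/16565)(16565/16) + (0)
The last nonzero remainder is the constant 16565/16, so the polynomials are coprime and gcd = 1.

1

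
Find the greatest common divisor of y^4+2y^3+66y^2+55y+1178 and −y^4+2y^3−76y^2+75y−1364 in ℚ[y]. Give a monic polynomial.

y^2−y+31

By polynomial division,
  y^4+2y^3+66y^2+55y+1178 = (−1)(−y^4+2y^3−76y^2+75y−1364) + (4y^3−10y^2+130y−186)
  −y^4+2y^3−76y^2+75y−1364 = (−(1/4)y−1/8)(4y^3−10y^2+130y−186) + (−(179/4)y^2+(179/4)y−5549/4)
  4y^3−10y^2+130y−186 = (−(16/179)y+24/179)(−(179/4)y^2+(179/4)y−5549/4) + (0)
Last nonzero remainder: −(179/4)y^2+(179/4)y−5549/4. Dividing through by −179/4 gives the monic gcd y^2−y+31.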